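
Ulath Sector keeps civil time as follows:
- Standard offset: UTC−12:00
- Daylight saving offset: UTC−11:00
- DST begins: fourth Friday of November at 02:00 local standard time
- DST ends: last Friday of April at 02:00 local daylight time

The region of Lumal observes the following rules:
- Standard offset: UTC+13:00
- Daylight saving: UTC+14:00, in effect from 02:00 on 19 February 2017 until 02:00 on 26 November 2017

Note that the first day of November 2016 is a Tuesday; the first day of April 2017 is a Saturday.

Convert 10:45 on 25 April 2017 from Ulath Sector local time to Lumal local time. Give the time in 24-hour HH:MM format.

1 November 2016 is a Tuesday, so the first Friday is November 4 and the fourth is November 25.
1 April 2017 is a Saturday, so Fridays fall on 7, 14, 21, 28; the last is April 28.
25 April 2017 lies within the daylight-saving period (25 November 2016 – 28 April 2017), so Ulath Sector is on daylight time, UTC−11:00.
10:45 Ulath Sector + 11h = 21:45 UTC.
At the standard offset (UTC+13:00), 21:45 UTC + 13h = 10:45 Lumal standard time (rolling into the next day, 26 April 2017).
Daylight saving runs 19 February – 26 November; the standard-time date in Lumal, 26 April 2017, is inside that window, so Lumal is at UTC+14:00.
21:45 UTC + 14h = 11:45 Lumal (rolling into the next day, 26 April 2017).

11:45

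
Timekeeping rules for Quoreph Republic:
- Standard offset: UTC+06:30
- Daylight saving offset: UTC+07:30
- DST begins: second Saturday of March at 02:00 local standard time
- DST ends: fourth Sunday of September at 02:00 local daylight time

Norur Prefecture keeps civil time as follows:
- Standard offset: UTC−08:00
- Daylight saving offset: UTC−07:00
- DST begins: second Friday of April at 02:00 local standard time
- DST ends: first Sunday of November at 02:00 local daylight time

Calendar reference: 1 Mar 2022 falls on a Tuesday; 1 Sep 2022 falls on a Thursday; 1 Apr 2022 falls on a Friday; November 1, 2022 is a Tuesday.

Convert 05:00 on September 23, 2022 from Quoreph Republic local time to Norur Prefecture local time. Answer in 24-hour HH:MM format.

1 March 2022 is a Tuesday, so the first Saturday is March 5 and the second is March 12.
1 September 2022 is a Thursday, so the first Sunday is September 4 and the fourth is September 25.
September 23, 2022 falls between 12 March and 25 September, so daylight saving is in effect and Quoreph Republic is at UTC+07:30.
05:00 Quoreph Republic − 7h30m = 21:30 UTC (rolling into the previous day, 22 September 2022).
1 April 2022 is a Friday, so the first Friday is April 1 and the second is April 8.
1 November 2022 is a Tuesday, so the first Sunday is November 6.
At the standard offset (UTC−08:00), 21:30 UTC − 8h = 13:30 Norur Prefecture standard time.
The standard-time date in Norur Prefecture, September 22, 2022, lies within the daylight-saving period (8 April – 6 November), so Norur Prefecture is on daylight time, UTC−07:00.
21:30 UTC − 7h = 14:30 Norur Prefecture.

14:30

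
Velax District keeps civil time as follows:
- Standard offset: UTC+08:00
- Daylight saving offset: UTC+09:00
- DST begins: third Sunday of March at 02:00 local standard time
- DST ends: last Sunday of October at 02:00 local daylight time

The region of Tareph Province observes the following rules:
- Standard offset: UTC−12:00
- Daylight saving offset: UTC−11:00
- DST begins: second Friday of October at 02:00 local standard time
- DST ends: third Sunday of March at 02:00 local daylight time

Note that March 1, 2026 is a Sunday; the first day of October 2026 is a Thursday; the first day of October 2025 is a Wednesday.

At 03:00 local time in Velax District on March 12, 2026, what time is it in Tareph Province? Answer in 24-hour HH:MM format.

1 March 2026 is a Sunday, so the first Sunday is March 1 and the third is March 15.
1 October 2026 is a Thursday, so Sundays fall on 4, 11, 18, 25; the last is October 25.
March 12, 2026 does not fall between 15 March and 25 October, so daylight saving is not in effect and Velax District is at UTC+08:00.
03:00 Velax District − 8h = 19:00 UTC (rolling into the previous day, 11 March 2026).
1 October 2025 is a Wednesday, so the first Friday is October 3 and the second is October 10.
1 March 2026 is a Sunday, so the first Sunday is March 1 and the third is March 15.
At the standard offset (UTC−12:00), 19:00 UTC − 12h = 07:00 Tareph Province standard time.
Daylight saving runs 10 October 2025 – 15 March 2026; the standard-time date in Tareph Province, March 11, 2026, is inside that window, so Tareph Province is at UTC−11:00.
19:00 UTC − 11h = 08:00 Tareph Province.

08:00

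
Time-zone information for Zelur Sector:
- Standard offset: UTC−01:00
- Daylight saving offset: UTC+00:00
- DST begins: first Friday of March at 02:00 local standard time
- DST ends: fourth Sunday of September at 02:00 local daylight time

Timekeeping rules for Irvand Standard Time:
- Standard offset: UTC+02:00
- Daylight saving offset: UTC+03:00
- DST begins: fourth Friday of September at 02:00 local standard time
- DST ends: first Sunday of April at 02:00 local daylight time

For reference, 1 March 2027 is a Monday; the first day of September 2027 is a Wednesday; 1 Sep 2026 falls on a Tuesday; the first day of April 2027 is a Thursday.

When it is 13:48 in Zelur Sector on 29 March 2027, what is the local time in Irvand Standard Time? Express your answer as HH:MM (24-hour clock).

16:48

1 March 2027 is a Monday, so the first Friday is March 5.
1 September 2027 is a Wednesday, so the first Sunday is September 5 and the fourth is September 26.
29 March 2027 lies within the daylight-saving period (5 March – 26 September), so Zelur Sector is on daylight time, UTC+00:00.
13:48 Zelur Sector − 0h = 13:48 UTC.
1 September 2026 is a Tuesday, so the first Friday is September 4 and the fourth is September 25.
1 April 2027 is a Thursday, so the first Sunday is April 4.
At the standard offset (UTC+02:00), 13:48 UTC + 2h = 15:48 Irvand Standard Time standard time.
Daylight saving runs 25 September 2026 – 4 April 2027; the standard-time date in Irvand Standard Time, 29 March 2027, is inside that window, so Irvand Standard Time is at UTC+03:00.
13:48 UTC + 3h = 16:48 Irvand Standard Time.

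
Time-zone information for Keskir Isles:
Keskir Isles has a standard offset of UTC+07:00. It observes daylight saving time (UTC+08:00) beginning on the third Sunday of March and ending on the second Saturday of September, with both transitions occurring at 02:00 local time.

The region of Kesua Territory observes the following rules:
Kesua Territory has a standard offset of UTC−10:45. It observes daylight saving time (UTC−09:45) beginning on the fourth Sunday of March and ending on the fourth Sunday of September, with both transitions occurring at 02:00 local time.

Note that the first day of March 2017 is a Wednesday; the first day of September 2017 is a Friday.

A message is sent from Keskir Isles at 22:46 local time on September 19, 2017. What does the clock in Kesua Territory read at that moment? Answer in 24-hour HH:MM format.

1 March 2017 is a Wednesday, so the first Sunday is March 5 and the third is March 19.
1 September 2017 is a Friday, so the first Saturday is September 2 and the second is September 9.
September 19, 2017 does not fall between 19 March and 9 September, so daylight saving is not in effect and Keskir Isles is at UTC+07:00.
22:46 Keskir Isles − 7h = 15:46 UTC.
1 March 2017 is a Wednesday, so the first Sunday is March 5 and the fourth is March 26.
1 September 2017 is a Friday, so the first Sunday is September 3 and the fourth is September 24.
At the standard offset (UTC−10:45), 15:46 UTC − 10h45m = 05:01 Kesua Territory standard time.
The standard-time date in Kesua Territory, September 19, 2017, lies within the daylight-saving period (26 March – 24 September), so Kesua Territory is on daylight time, UTC−09:45.
15:46 UTC − 9h45m = 06:01 Kesua Territory.

06:01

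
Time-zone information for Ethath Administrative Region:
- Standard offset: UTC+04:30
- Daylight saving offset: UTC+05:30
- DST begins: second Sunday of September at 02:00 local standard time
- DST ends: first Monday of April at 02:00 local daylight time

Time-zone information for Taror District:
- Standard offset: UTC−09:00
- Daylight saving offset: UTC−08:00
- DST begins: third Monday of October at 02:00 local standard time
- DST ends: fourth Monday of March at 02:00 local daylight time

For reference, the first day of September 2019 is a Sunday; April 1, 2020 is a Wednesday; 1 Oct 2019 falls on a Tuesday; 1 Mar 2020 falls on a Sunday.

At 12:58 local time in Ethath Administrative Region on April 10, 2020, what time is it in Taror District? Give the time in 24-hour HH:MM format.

1 September 2019 is a Sunday, so the first Sunday is September 1 and the second is September 8.
1 April 2020 is a Wednesday, so the first Monday is April 6.
April 10, 2020 does not fall between 8 September 2019 and 6 April 2020, so daylight saving is not in effect and Ethath Administrative Region is at UTC+04:30.
12:58 Ethath Administrative Region − 4h30m = 08:28 UTC.
1 October 2019 is a Tuesday, so the first Monday is October 7 and the third is October 21.
1 March 2020 is a Sunday, so the first Monday is March 2 and the fourth is March 23.
At the standard offset (UTC−09:00), 08:28 UTC − 9h = 23:28 Taror District standard time (rolling into the previous day, 9 April 2020).
Daylight saving runs 21 October 2019 – 23 March 2020; the standard-time date in Taror District, April 9, 2020, is outside that window, so Taror District is on standard time at UTC−09:00.
08:28 UTC − 9h = 23:28 Taror District (rolling into the previous day, 9 April 2020).

23:28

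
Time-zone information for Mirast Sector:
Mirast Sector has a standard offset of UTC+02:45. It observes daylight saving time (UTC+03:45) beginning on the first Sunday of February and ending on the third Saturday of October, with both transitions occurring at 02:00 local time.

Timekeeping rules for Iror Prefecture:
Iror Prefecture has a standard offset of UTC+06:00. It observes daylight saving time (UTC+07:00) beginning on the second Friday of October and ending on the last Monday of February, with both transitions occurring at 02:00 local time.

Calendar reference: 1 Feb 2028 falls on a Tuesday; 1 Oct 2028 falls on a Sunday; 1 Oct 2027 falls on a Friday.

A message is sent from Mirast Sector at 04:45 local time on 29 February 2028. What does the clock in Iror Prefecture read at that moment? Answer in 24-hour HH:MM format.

07:00

1 February 2028 is a Tuesday, so the first Sunday is February 6.
1 October 2028 is a Sunday, so the first Saturday is October 7 and the third is October 21.
29 February 2028 falls between 6 February and 21 October, so daylight saving is in effect and Mirast Sector is at UTC+03:45.
04:45 Mirast Sector − 3h45m = 01:00 UTC.
1 October 2027 is a Friday, so the first Friday is October 1 and the second is October 8.
1 February 2028 is a Tuesday, so Mondays fall on 7, 14, 21, 28; the last is February 28.
At the standard offset (UTC+06:00), 01:00 UTC + 6h = 07:00 Iror Prefecture standard time.
The standard-time date in Iror Prefecture, 29 February 2028, does not fall between 8 October 2027 and 28 February 2028, so daylight saving is not in effect and Iror Prefecture is at UTC+06:00.
01:00 UTC + 6h = 07:00 Iror Prefecture.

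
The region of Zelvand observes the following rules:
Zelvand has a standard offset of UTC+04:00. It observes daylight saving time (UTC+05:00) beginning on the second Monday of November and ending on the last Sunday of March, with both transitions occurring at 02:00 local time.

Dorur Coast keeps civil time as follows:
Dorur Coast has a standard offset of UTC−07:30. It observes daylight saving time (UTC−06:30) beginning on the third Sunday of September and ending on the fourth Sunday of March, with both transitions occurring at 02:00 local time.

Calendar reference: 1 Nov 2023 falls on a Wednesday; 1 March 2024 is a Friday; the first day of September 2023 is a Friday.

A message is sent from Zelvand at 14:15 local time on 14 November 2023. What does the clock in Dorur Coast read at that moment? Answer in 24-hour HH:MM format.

02:45

1 November 2023 is a Wednesday, so the first Monday is November 6 and the second is November 13.
1 March 2024 is a Friday, so Sundays fall on 3, 10, 17, 24, 31; the last is March 31.
14 November 2023 lies within the daylight-saving period (13 November 2023 – 31 March 2024), so Zelvand is on daylight time, UTC+05:00.
14:15 Zelvand − 5h = 09:15 UTC.
1 September 2023 is a Friday, so the first Sunday is September 3 and the third is September 17.
1 March 2024 is a Friday, so the first Sunday is March 3 and the fourth is March 24.
At the standard offset (UTC−07:30), 09:15 UTC − 7h30m = 01:45 Dorur Coast standard time.
The standard-time date in Dorur Coast, 14 November 2023, lies within the daylight-saving period (17 September 2023 – 24 March 2024), so Dorur Coast is on daylight time, UTC−06:30.
09:15 UTC − 6h30m = 02:45 Dorur Coast.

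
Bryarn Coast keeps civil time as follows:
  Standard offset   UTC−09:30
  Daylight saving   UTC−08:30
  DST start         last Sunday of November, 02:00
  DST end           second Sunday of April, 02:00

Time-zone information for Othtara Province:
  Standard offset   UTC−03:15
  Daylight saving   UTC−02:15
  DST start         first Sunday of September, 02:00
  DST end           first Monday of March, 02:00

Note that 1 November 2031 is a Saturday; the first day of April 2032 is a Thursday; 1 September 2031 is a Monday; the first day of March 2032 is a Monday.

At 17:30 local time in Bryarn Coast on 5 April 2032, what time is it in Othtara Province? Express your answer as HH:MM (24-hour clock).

1 November 2031 is a Saturday, so Sundays fall on 2, 9, 16, 23, 30; the last is November 30.
1 April 2032 is a Thursday, so the first Sunday is April 4 and the second is April 11.
5 April 2032 lies within the daylight-saving period (30 November 2031 – 11 April 2032), so Bryarn Coast is on daylight time, UTC−08:30.
17:30 Bryarn Coast + 8h30m = 02:00 UTC (rolling into the next day, 6 April 2032).
1 September 2031 is a Monday, so the first Sunday is September 7.
1 March 2032 is a Monday, so the first Monday is March 1.
At the standard offset (UTC−03:15), 02:00 UTC − 3h15m = 22:45 Othtara Province standard time (rolling into the previous day, 5 April 2032).
Daylight saving runs 7 September 2031 – 1 March 2032; the standard-time date in Othtara Province, 5 April 2032, is outside that window, so Othtara Province is on standard time at UTC−03:15.
02:00 UTC − 3h15m = 22:45 Othtara Province (rolling into the previous day, 5 April 2032).

22:45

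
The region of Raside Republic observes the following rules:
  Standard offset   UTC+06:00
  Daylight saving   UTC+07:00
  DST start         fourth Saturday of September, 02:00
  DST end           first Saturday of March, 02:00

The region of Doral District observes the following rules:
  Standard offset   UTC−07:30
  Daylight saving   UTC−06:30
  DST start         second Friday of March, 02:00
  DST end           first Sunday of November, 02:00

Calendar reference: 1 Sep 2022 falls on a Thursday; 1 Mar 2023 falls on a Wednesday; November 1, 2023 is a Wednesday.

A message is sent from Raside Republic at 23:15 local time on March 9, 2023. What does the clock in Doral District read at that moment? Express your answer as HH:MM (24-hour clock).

09:45

1 September 2022 is a Thursday, so the first Saturday is September 3 and the fourth is September 24.
1 March 2023 is a Wednesday, so the first Saturday is March 4.
Daylight saving runs 24 September 2022 – 4 March 2023; March 9, 2023 is outside that window, so Raside Republic is on standard time at UTC+06:00.
23:15 Raside Republic − 6h = 17:15 UTC.
1 March 2023 is a Wednesday, so the first Friday is March 3 and the second is March 10.
1 November 2023 is a Wednesday, so the first Sunday is November 5.
At the standard offset (UTC−07:30), 17:15 UTC − 7h30m = 09:45 Doral District standard time.
The standard-time date in Doral District, March 9, 2023, does not fall between 10 March and 5 November, so daylight saving is not in effect and Doral District is at UTC−07:30.
17:15 UTC − 7h30m = 09:45 Doral District.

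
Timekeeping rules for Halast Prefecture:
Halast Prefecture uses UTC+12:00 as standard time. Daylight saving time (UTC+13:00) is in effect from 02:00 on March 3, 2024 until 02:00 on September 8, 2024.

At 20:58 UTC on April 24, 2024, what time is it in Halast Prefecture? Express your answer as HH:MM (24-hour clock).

09:58

At the standard offset (UTC+12:00), 20:58 UTC + 12h = 08:58 Halast Prefecture standard time (rolling into the next day, 25 April 2024).
The standard-time date in Halast Prefecture, April 25, 2024, lies within the daylight-saving period (3 March – 8 September), so Halast Prefecture is on daylight time, UTC+13:00.
20:58 UTC + 13h = 09:58 local (rolling into the next day, 25 April 2024).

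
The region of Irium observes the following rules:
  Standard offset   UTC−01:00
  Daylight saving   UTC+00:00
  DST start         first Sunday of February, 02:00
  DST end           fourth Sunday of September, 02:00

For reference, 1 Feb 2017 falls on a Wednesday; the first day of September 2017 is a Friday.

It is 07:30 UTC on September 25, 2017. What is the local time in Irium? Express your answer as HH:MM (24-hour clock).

1 February 2017 is a Wednesday, so the first Sunday is February 5.
1 September 2017 is a Friday, so the first Sunday is September 3 and the fourth is September 24.
At the standard offset (UTC−01:00), 07:30 UTC − 1h = 06:30 Irium standard time.
The standard-time date in Irium, September 25, 2017, is outside the daylight-saving period (5 February – 24 September), so Irium is on standard time, UTC−01:00.
07:30 UTC − 1h = 06:30 local.

06:30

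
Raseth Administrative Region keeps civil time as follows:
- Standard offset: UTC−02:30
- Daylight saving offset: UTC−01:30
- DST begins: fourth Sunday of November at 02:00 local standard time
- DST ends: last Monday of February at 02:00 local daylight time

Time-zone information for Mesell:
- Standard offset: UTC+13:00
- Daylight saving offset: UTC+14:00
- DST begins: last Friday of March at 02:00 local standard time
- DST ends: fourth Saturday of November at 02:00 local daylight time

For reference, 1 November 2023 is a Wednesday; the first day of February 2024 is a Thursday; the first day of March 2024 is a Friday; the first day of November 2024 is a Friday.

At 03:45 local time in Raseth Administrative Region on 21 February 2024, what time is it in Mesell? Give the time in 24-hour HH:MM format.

1 November 2023 is a Wednesday, so the first Sunday is November 5 and the fourth is November 26.
1 February 2024 is a Thursday, so Mondays fall on 5, 12, 19, 26; the last is February 26.
21 February 2024 lies within the daylight-saving period (26 November 2023 – 26 February 2024), so Raseth Administrative Region is on daylight time, UTC−01:30.
03:45 Raseth Administrative Region + 1h30m = 05:15 UTC.
1 March 2024 is a Friday, so Fridays fall on 1, 8, 15, 22, 29; the last is March 29.
1 November 2024 is a Friday, so the first Saturday is November 2 and the fourth is November 23.
At the standard offset (UTC+13:00), 05:15 UTC + 13h = 18:15 Mesell standard time.
The standard-time date in Mesell, 21 February 2024, is outside the daylight-saving period (29 March – 23 November), so Mesell is on standard time, UTC+13:00.
05:15 UTC + 13h = 18:15 Mesell.

18:15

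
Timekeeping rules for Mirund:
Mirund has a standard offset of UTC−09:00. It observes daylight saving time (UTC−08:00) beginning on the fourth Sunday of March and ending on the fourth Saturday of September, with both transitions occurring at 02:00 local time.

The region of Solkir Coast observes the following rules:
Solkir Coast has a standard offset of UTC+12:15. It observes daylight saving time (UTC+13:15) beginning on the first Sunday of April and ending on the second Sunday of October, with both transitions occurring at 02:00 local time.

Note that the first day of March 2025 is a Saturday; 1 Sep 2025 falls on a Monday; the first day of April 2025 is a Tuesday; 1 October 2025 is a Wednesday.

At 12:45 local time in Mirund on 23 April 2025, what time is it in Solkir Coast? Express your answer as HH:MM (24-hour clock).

1 March 2025 is a Saturday, so the first Sunday is March 2 and the fourth is March 23.
1 September 2025 is a Monday, so the first Saturday is September 6 and the fourth is September 27.
Daylight saving runs 23 March – 27 September; 23 April 2025 is inside that window, so Mirund is at UTC−08:00.
12:45 Mirund + 8h = 20:45 UTC.
1 April 2025 is a Tuesday, so the first Sunday is April 6.
1 October 2025 is a Wednesday, so the first Sunday is October 5 and the second is October 12.
At the standard offset (UTC+12:15), 20:45 UTC + 12h15m = 09:00 Solkir Coast standard time (rolling into the next day, 24 April 2025).
The standard-time date in Solkir Coast, 24 April 2025, lies within the daylight-saving period (6 April – 12 October), so Solkir Coast is on daylight time, UTC+13:15.
20:45 UTC + 13h15m = 10:00 Solkir Coast (rolling into the next day, 24 April 2025).

10:00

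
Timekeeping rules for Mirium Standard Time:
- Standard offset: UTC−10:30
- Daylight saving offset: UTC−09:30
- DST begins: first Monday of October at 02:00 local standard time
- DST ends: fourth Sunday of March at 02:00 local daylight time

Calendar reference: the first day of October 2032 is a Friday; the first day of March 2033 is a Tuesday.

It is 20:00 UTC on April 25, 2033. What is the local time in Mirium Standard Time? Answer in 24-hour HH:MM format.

09:30

1 October 2032 is a Friday, so the first Monday is October 4.
1 March 2033 is a Tuesday, so the first Sunday is March 6 and the fourth is March 27.
At the standard offset (UTC−10:30), 20:00 UTC − 10h30m = 09:30 Mirium Standard Time standard time.
The standard-time date in Mirium Standard Time, April 25, 2033, does not fall between 4 October 2032 and 27 March 2033, so daylight saving is not in effect and Mirium Standard Time is at UTC−10:30.
20:00 UTC − 10h30m = 09:30 local.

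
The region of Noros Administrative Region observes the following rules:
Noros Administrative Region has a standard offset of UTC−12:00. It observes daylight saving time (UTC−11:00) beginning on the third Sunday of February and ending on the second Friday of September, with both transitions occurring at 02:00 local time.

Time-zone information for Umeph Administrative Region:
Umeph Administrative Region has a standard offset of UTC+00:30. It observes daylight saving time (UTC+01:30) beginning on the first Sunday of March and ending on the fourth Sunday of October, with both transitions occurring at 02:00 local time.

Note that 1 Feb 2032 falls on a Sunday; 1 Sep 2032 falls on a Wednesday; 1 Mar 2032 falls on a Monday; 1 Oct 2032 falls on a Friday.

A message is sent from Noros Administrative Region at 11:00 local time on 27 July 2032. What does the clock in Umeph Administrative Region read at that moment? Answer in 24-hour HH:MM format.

23:30

1 February 2032 is a Sunday, so the first Sunday is February 1 and the third is February 15.
1 September 2032 is a Wednesday, so the first Friday is September 3 and the second is September 10.
Daylight saving runs 15 February – 10 September; 27 July 2032 is inside that window, so Noros Administrative Region is at UTC−11:00.
11:00 Noros Administrative Region + 11h = 22:00 UTC.
1 March 2032 is a Monday, so the first Sunday is March 7.
1 October 2032 is a Friday, so the first Sunday is October 3 and the fourth is October 24.
At the standard offset (UTC+00:30), 22:00 UTC + 0h30m = 22:30 Umeph Administrative Region standard time.
The standard-time date in Umeph Administrative Region, 27 July 2032, lies within the daylight-saving period (7 March – 24 October), so Umeph Administrative Region is on daylight time, UTC+01:30.
22:00 UTC + 1h30m = 23:30 Umeph Administrative Region.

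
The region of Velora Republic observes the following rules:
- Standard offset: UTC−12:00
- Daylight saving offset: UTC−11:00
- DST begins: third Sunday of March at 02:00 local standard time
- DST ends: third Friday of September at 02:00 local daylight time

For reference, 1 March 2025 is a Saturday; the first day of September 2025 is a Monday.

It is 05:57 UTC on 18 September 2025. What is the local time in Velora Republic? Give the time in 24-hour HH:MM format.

1 March 2025 is a Saturday, so the first Sunday is March 2 and the third is March 16.
1 September 2025 is a Monday, so the first Friday is September 5 and the third is September 19.
At the standard offset (UTC−12:00), 05:57 UTC − 12h = 17:57 Velora Republic standard time (rolling into the previous day, 17 September 2025).
Daylight saving runs 16 March – 19 September; the standard-time date in Velora Republic, 17 September 2025, is inside that window, so Velora Republic is at UTC−11:00.
05:57 UTC − 11h = 18:57 local (rolling into the previous day, 17 September 2025).

18:57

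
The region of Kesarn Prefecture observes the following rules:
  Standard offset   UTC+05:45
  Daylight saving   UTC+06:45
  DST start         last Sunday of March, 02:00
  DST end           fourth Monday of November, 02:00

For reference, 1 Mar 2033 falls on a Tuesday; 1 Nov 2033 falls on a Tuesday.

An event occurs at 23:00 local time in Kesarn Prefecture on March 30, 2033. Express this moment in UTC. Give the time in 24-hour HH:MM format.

1 March 2033 is a Tuesday, so Sundays fall on 6, 13, 20, 27; the last is March 27.
1 November 2033 is a Tuesday, so the first Monday is November 7 and the fourth is November 28.
Daylight saving runs 27 March – 28 November; March 30, 2033 is inside that window, so Kesarn Prefecture is at UTC+06:45.
23:00 local − 6h45m = 16:15 UTC.

16:15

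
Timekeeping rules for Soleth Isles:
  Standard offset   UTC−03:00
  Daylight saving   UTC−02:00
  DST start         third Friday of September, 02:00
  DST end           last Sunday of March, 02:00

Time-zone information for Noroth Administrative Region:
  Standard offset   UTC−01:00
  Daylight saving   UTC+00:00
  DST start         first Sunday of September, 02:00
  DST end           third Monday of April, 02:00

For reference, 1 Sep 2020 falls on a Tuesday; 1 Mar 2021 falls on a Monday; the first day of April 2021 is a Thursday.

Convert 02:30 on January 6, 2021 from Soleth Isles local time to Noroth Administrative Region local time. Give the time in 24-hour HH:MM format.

1 September 2020 is a Tuesday, so the first Friday is September 4 and the third is September 18.
1 March 2021 is a Monday, so Sundays fall on 7, 14, 21, 28; the last is March 28.
Daylight saving runs 18 September 2020 – 28 March 2021; January 6, 2021 is inside that window, so Soleth Isles is at UTC−02:00.
02:30 Soleth Isles + 2h = 04:30 UTC.
1 September 2020 is a Tuesday, so the first Sunday is September 6.
1 April 2021 is a Thursday, so the first Monday is April 5 and the third is April 19.
At the standard offset (UTC−01:00), 04:30 UTC − 1h = 03:30 Noroth Administrative Region standard time.
Daylight saving runs 6 September 2020 – 19 April 2021; the standard-time date in Noroth Administrative Region, January 6, 2021, is inside that window, so Noroth Administrative Region is at UTC+00:00.
04:30 UTC + 0h = 04:30 Noroth Administrative Region.

04:30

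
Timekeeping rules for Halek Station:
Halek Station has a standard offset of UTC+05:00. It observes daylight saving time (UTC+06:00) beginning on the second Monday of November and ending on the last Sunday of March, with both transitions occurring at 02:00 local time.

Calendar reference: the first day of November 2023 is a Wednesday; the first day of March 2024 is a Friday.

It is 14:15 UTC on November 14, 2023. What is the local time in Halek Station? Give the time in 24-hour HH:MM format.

20:15

1 November 2023 is a Wednesday, so the first Monday is November 6 and the second is November 13.
1 March 2024 is a Friday, so Sundays fall on 3, 10, 17, 24, 31; the last is March 31.
At the standard offset (UTC+05:00), 14:15 UTC + 5h = 19:15 Halek Station standard time.
The standard-time date in Halek Station, November 14, 2023, lies within the daylight-saving period (13 November 2023 – 31 March 2024), so Halek Station is on daylight time, UTC+06:00.
14:15 UTC + 6h = 20:15 local.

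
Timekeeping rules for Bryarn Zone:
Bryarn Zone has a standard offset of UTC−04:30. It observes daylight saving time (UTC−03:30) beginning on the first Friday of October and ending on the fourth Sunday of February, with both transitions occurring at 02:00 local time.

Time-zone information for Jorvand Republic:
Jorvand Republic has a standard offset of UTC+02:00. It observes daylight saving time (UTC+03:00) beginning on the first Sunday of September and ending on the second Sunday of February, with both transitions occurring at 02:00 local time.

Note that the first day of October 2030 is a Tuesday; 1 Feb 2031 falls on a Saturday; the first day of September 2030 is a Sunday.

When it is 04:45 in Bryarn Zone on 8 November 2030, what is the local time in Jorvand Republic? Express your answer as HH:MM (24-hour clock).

1 October 2030 is a Tuesday, so the first Friday is October 4.
1 February 2031 is a Saturday, so the first Sunday is February 2 and the fourth is February 23.
Daylight saving runs 4 October 2030 – 23 February 2031; 8 November 2030 is inside that window, so Bryarn Zone is at UTC−03:30.
04:45 Bryarn Zone + 3h30m = 08:15 UTC.
1 September 2030 is a Sunday, so the first Sunday is September 1.
1 February 2031 is a Saturday, so the first Sunday is February 2 and the second is February 9.
At the standard offset (UTC+02:00), 08:15 UTC + 2h = 10:15 Jorvand Republic standard time.
Daylight saving runs 1 September 2030 – 9 February 2031; the standard-time date in Jorvand Republic, 8 November 2030, is inside that window, so Jorvand Republic is at UTC+03:00.
08:15 UTC + 3h = 11:15 Jorvand Republic.

11:15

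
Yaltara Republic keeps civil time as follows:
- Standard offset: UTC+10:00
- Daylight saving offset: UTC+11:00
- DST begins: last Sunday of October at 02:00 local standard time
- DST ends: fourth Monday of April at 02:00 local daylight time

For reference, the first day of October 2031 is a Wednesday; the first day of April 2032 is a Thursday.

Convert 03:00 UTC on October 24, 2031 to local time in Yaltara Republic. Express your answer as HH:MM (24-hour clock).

1 October 2031 is a Wednesday, so Sundays fall on 5, 12, 19, 26; the last is October 26.
1 April 2032 is a Thursday, so the first Monday is April 5 and the fourth is April 26.
At the standard offset (UTC+10:00), 03:00 UTC + 10h = 13:00 Yaltara Republic standard time.
Daylight saving runs 26 October 2031 – 26 April 2032; the standard-time date in Yaltara Republic, October 24, 2031, is outside that window, so Yaltara Republic is on standard time at UTC+10:00.
03:00 UTC + 10h = 13:00 local.

13:00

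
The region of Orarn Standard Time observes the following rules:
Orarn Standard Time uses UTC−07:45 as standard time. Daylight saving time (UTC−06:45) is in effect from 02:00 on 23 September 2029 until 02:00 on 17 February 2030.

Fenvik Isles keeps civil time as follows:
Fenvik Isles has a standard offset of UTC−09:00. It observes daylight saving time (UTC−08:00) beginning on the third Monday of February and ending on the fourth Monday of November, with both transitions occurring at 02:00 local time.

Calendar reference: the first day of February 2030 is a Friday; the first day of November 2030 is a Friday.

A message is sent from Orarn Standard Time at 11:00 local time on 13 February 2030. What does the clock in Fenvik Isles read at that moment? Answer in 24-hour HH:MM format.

13 February 2030 lies within the daylight-saving period (23 September 2029 – 17 February 2030), so Orarn Standard Time is on daylight time, UTC−06:45.
11:00 Orarn Standard Time + 6h45m = 17:45 UTC.
1 February 2030 is a Friday, so the first Monday is February 4 and the third is February 18.
1 November 2030 is a Friday, so the first Monday is November 4 and the fourth is November 25.
At the standard offset (UTC−09:00), 17:45 UTC − 9h = 08:45 Fenvik Isles standard time.
The standard-time date in Fenvik Isles, 13 February 2030, is outside the daylight-saving period (18 February – 25 November), so Fenvik Isles is on standard time, UTC−09:00.
17:45 UTC − 9h = 08:45 Fenvik Isles.

08:45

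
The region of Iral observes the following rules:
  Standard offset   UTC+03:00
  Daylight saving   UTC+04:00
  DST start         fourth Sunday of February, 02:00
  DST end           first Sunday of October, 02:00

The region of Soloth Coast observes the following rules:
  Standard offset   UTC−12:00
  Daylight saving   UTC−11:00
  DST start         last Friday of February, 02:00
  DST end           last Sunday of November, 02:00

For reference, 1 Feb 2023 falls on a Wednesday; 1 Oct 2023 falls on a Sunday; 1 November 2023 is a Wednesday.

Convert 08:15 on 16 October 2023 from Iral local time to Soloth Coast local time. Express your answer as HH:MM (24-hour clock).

1 February 2023 is a Wednesday, so the first Sunday is February 5 and the fourth is February 26.
1 October 2023 is a Sunday, so the first Sunday is October 1.
Daylight saving runs 26 February – 1 October; 16 October 2023 is outside that window, so Iral is on standard time at UTC+03:00.
08:15 Iral − 3h = 05:15 UTC.
1 February 2023 is a Wednesday, so Fridays fall on 3, 10, 17, 24; the last is February 24.
1 November 2023 is a Wednesday, so Sundays fall on 5, 12, 19, 26; the last is November 26.
At the standard offset (UTC−12:00), 05:15 UTC − 12h = 17:15 Soloth Coast standard time (rolling into the previous day, 15 October 2023).
The standard-time date in Soloth Coast, 15 October 2023, lies within the daylight-saving period (24 February – 26 November), so Soloth Coast is on daylight time, UTC−11:00.
05:15 UTC − 11h = 18:15 Soloth Coast (rolling into the previous day, 15 October 2023).

18:15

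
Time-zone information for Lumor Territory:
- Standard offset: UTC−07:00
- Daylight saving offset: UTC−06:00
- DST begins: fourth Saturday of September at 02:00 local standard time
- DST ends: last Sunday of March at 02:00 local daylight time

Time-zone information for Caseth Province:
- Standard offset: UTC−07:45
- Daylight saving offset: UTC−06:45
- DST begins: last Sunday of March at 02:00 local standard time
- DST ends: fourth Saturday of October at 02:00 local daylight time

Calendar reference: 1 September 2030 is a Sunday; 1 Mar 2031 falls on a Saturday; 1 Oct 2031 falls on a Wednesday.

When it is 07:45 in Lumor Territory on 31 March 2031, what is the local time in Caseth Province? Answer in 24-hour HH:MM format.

1 September 2030 is a Sunday, so the first Saturday is September 7 and the fourth is September 28.
1 March 2031 is a Saturday, so Sundays fall on 2, 9, 16, 23, 30; the last is March 30.
31 March 2031 does not fall between 28 September 2030 and 30 March 2031, so daylight saving is not in effect and Lumor Territory is at UTC−07:00.
07:45 Lumor Territory + 7h = 14:45 UTC.
1 March 2031 is a Saturday, so Sundays fall on 2, 9, 16, 23, 30; the last is March 30.
1 October 2031 is a Wednesday, so the first Saturday is October 4 and the fourth is October 25.
At the standard offset (UTC−07:45), 14:45 UTC − 7h45m = 07:00 Caseth Province standard time.
The standard-time date in Caseth Province, 31 March 2031, lies within the daylight-saving period (30 March – 25 October), so Caseth Province is on daylight time, UTC−06:45.
14:45 UTC − 6h45m = 08:00 Caseth Province.

08:00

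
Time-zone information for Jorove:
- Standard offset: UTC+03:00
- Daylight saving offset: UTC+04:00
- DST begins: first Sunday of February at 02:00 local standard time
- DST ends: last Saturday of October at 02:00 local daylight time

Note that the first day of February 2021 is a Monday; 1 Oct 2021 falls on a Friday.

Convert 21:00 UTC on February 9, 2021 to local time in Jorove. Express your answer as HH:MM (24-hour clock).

01:00

1 February 2021 is a Monday, so the first Sunday is February 7.
1 October 2021 is a Friday, so Saturdays fall on 2, 9, 16, 23, 30; the last is October 30.
At the standard offset (UTC+03:00), 21:00 UTC + 3h = 00:00 Jorove standard time (rolling into the next day, 10 February 2021).
Daylight saving runs 7 February – 30 October; the standard-time date in Jorove, February 10, 2021, is inside that window, so Jorove is at UTC+04:00.
21:00 UTC + 4h = 01:00 local (rolling into the next day, 10 February 2021).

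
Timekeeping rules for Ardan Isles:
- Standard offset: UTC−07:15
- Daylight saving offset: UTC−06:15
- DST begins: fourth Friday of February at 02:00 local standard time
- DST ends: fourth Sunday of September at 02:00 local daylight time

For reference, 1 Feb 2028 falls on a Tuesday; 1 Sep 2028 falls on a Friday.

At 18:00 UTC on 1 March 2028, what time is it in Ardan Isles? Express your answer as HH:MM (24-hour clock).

1 February 2028 is a Tuesday, so the first Friday is February 4 and the fourth is February 25.
1 September 2028 is a Friday, so the first Sunday is September 3 and the fourth is September 24.
At the standard offset (UTC−07:15), 18:00 UTC − 7h15m = 10:45 Ardan Isles standard time.
Daylight saving runs 25 February – 24 September; the standard-time date in Ardan Isles, 1 March 2028, is inside that window, so Ardan Isles is at UTC−06:15.
18:00 UTC − 6h15m = 11:45 local.

11:45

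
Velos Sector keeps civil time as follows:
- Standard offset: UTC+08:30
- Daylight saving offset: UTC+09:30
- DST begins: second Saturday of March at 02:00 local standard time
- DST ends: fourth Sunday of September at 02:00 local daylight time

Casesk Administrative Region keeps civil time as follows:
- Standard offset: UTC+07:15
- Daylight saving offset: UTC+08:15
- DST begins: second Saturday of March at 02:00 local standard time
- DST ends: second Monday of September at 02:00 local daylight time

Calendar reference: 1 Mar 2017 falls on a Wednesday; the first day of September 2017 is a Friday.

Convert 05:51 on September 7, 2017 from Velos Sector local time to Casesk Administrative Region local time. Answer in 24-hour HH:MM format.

1 March 2017 is a Wednesday, so the first Saturday is March 4 and the second is March 11.
1 September 2017 is a Friday, so the first Sunday is September 3 and the fourth is September 24.
September 7, 2017 lies within the daylight-saving period (11 March – 24 September), so Velos Sector is on daylight time, UTC+09:30.
05:51 Velos Sector − 9h30m = 20:21 UTC (rolling into the previous day, 6 September 2017).
1 March 2017 is a Wednesday, so the first Saturday is March 4 and the second is March 11.
1 September 2017 is a Friday, so the first Monday is September 4 and the second is September 11.
At the standard offset (UTC+07:15), 20:21 UTC + 7h15m = 03:36 Casesk Administrative Region standard time (rolling into the next day, 7 September 2017).
The standard-time date in Casesk Administrative Region, September 7, 2017, falls between 11 March and 11 September, so daylight saving is in effect and Casesk Administrative Region is at UTC+08:15.
20:21 UTC + 8h15m = 04:36 Casesk Administrative Region (rolling into the next day, 7 September 2017).

04:36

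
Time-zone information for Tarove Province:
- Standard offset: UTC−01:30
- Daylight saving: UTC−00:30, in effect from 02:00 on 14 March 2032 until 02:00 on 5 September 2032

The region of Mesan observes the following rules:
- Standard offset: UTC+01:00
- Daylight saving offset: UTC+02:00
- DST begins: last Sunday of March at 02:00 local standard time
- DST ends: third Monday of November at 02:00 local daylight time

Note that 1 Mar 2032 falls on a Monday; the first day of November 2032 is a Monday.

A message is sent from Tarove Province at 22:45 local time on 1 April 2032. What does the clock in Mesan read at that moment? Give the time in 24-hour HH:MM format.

1 April 2032 falls between 14 March and 5 September, so daylight saving is in effect and Tarove Province is at UTC−00:30.
22:45 Tarove Province + 0h30m = 23:15 UTC.
1 March 2032 is a Monday, so Sundays fall on 7, 14, 21, 28; the last is March 28.
1 November 2032 is a Monday, so the first Monday is November 1 and the third is November 15.
At the standard offset (UTC+01:00), 23:15 UTC + 1h = 00:15 Mesan standard time (rolling into the next day, 2 April 2032).
The standard-time date in Mesan, 2 April 2032, lies within the daylight-saving period (28 March – 15 November), so Mesan is on daylight time, UTC+02:00.
23:15 UTC + 2h = 01:15 Mesan (rolling into the next day, 2 April 2032).

01:15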